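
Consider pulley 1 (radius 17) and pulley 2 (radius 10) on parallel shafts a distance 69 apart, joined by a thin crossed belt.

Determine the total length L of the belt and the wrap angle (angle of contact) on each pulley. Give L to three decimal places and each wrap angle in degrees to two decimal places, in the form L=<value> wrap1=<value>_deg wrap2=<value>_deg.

crossed belt: β = asin((r1+r2)/C) = asin(27/69) = 23.0357°
wrap1 = wrap2 = π + 2β = 226.0714°
tangent length = C·cosβ = 63.4980
L = (r1+r2)·wrap + 2·C·cosβ = 27·3.9457 + 2·63.4980 = 233.5297

L=233.530 wrap1=226.07_deg wrap2=226.07_deg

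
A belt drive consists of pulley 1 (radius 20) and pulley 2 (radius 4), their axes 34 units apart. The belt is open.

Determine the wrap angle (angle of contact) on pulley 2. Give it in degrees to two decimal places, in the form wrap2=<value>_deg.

open belt: β = asin((r2−r1)/C) = asin(-16/34) = -28.0725°
wrap1 = π − 2β = 236.1450°
wrap2 = π + 2β = 123.8550°

wrap2=123.86_deg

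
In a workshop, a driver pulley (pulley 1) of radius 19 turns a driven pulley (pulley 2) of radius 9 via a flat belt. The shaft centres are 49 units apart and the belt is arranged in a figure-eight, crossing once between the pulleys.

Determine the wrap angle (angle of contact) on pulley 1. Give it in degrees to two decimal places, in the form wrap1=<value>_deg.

crossed belt: β = asin((r1+r2)/C) = asin(28/49) = 34.8499°
wrap1 = wrap2 = π + 2β = 249.6998°

wrap1=249.70_deg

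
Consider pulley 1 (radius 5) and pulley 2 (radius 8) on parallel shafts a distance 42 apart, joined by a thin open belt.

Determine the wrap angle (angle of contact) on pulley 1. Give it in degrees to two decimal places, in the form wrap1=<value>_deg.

open belt: β = asin((r2−r1)/C) = asin(3/42) = 4.0960°
wrap1 = π − 2β = 171.8079°
wrap2 = π + 2β = 188.1921°

wrap1=171.81_deg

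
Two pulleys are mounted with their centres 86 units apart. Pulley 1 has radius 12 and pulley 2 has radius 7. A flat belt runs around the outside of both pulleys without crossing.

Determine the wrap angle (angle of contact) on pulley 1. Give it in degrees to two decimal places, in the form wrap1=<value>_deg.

wrap1=186.67_deg

open belt: β = asin((r2−r1)/C) = asin(-5/86) = -3.3330°
wrap1 = π − 2β = 186.6661°
wrap2 = π + 2β = 173.3339°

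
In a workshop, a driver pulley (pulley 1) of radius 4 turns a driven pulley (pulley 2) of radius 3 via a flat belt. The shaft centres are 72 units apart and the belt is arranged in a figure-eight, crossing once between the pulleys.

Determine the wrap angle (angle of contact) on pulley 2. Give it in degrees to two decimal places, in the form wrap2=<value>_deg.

wrap2=191.16_deg

crossed belt: β = asin((r1+r2)/C) = asin(7/72) = 5.5792°
wrap1 = wrap2 = π + 2β = 191.1585°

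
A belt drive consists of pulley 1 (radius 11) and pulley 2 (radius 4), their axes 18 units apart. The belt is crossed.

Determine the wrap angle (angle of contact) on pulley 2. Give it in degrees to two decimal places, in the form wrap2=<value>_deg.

wrap2=292.89_deg

crossed belt: β = asin((r1+r2)/C) = asin(15/18) = 56.4427°
wrap1 = wrap2 = π + 2β = 292.8854°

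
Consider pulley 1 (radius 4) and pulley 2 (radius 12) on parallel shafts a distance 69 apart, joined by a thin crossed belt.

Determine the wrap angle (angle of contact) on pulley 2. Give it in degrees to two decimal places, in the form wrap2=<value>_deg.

wrap2=206.82_deg

crossed belt: β = asin((r1+r2)/C) = asin(16/69) = 13.4080°
wrap1 = wrap2 = π + 2β = 206.8160°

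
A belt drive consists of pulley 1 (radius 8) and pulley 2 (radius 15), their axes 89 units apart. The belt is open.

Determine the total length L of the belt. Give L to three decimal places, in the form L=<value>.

open belt: β = asin((r2−r1)/C) = asin(7/89) = 4.5111°
wrap1 = π − 2β = 170.9779°
wrap2 = π + 2β = 189.0221°
tangent length = C·cosβ = 88.7243
L = r1·wrap1 + r2·wrap2 + 2·C·cosβ = 8·2.9841 + 15·3.2991 + 2·88.7243 = 250.8075

L=250.807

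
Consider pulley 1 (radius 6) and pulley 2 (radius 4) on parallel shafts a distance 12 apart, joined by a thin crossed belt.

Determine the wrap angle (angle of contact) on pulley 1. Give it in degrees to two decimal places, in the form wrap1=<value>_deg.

crossed belt: β = asin((r1+r2)/C) = asin(10/12) = 56.4427°
wrap1 = wrap2 = π + 2β = 292.8854°

wrap1=292.89_deg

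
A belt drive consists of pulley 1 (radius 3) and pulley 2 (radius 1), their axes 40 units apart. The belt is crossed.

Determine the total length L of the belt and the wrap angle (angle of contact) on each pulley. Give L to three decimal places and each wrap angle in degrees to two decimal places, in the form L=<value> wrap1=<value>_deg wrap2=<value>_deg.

crossed belt: β = asin((r1+r2)/C) = asin(4/40) = 5.7392°
wrap1 = wrap2 = π + 2β = 191.4783°
tangent length = C·cosβ = 39.7995
L = (r1+r2)·wrap + 2·C·cosβ = 4·3.3419 + 2·39.7995 = 92.9667

L=92.967 wrap1=191.48_deg wrap2=191.48_deg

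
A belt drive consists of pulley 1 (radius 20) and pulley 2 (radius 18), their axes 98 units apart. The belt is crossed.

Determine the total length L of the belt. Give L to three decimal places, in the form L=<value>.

L=330.309

crossed belt: β = asin((r1+r2)/C) = asin(38/98) = 22.8149°
wrap1 = wrap2 = π + 2β = 225.6298°
tangent length = C·cosβ = 90.3327
L = (r1+r2)·wrap + 2·C·cosβ = 38·3.9380 + 2·90.3327 = 330.3088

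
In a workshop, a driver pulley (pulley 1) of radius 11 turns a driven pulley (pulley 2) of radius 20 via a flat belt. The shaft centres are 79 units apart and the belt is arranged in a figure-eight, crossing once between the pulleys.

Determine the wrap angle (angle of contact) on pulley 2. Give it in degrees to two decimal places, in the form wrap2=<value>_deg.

crossed belt: β = asin((r1+r2)/C) = asin(31/79) = 23.1042°
wrap1 = wrap2 = π + 2β = 226.2085°

wrap2=226.21_deg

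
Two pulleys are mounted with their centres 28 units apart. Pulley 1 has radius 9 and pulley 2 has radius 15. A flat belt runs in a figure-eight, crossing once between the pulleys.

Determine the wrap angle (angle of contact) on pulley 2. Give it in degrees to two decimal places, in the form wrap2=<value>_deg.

crossed belt: β = asin((r1+r2)/C) = asin(24/28) = 58.9973°
wrap1 = wrap2 = π + 2β = 297.9946°

wrap2=297.99_deg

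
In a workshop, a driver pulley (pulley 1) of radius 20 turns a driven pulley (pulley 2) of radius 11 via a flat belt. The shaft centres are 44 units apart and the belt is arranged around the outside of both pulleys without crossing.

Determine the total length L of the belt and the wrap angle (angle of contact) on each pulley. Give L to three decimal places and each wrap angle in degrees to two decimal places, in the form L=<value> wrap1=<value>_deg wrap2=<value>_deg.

L=187.237 wrap1=203.61_deg wrap2=156.39_deg

open belt: β = asin((r2−r1)/C) = asin(-9/44) = -11.8029°
wrap1 = π − 2β = 203.6058°
wrap2 = π + 2β = 156.3942°
tangent length = C·cosβ = 43.0697
L = r1·wrap1 + r2·wrap2 + 2·C·cosβ = 20·3.5536 + 11·2.7296 + 2·43.0697 = 187.2368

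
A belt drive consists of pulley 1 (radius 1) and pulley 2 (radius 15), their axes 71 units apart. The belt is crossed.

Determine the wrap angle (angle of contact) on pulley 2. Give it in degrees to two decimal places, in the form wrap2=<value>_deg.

crossed belt: β = asin((r1+r2)/C) = asin(16/71) = 13.0236°
wrap1 = wrap2 = π + 2β = 206.0472°

wrap2=206.05_deg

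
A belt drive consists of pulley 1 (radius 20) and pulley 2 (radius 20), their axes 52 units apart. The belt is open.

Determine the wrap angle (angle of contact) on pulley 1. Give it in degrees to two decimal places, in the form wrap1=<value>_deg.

wrap1=180.00_deg

open belt: β = asin((r2−r1)/C) = asin(0/52) = 0.0000°
wrap1 = π − 2β = 180.0000°
wrap2 = π + 2β = 180.0000°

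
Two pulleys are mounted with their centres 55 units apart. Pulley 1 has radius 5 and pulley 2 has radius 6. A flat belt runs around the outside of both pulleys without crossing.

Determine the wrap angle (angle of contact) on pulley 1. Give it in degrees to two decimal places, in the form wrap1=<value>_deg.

open belt: β = asin((r2−r1)/C) = asin(1/55) = 1.0418°
wrap1 = π − 2β = 177.9164°
wrap2 = π + 2β = 182.0836°

wrap1=177.92_deg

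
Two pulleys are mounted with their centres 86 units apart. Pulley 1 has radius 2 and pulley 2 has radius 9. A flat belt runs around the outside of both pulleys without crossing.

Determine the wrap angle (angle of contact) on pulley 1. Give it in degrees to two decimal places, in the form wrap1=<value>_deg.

wrap1=170.66_deg

open belt: β = asin((r2−r1)/C) = asin(7/86) = 4.6688°
wrap1 = π − 2β = 170.6625°
wrap2 = π + 2β = 189.3375°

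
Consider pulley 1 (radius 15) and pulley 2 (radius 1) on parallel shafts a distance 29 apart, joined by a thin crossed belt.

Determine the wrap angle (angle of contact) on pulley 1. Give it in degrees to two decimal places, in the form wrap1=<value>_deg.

wrap1=246.97_deg

crossed belt: β = asin((r1+r2)/C) = asin(16/29) = 33.4854°
wrap1 = wrap2 = π + 2β = 246.9708°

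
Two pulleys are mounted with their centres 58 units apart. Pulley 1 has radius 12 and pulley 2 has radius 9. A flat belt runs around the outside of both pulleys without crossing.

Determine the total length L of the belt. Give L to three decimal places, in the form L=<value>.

L=182.129

open belt: β = asin((r2−r1)/C) = asin(-3/58) = -2.9649°
wrap1 = π − 2β = 185.9298°
wrap2 = π + 2β = 174.0702°
tangent length = C·cosβ = 57.9224
L = r1·wrap1 + r2·wrap2 + 2·C·cosβ = 12·3.2451 + 9·3.0381 + 2·57.9224 = 182.1287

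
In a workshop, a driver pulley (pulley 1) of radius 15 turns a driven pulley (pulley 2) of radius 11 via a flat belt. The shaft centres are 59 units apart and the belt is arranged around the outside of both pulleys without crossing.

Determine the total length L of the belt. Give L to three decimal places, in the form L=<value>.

L=199.953

open belt: β = asin((r2−r1)/C) = asin(-4/59) = -3.8874°
wrap1 = π − 2β = 187.7749°
wrap2 = π + 2β = 172.2251°
tangent length = C·cosβ = 58.8643
L = r1·wrap1 + r2·wrap2 + 2·C·cosβ = 15·3.2773 + 11·3.0059 + 2·58.8643 = 199.9527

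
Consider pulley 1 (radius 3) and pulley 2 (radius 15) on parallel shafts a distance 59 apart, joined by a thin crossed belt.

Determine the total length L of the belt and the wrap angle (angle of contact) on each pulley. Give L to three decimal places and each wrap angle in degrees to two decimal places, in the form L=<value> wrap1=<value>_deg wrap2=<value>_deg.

L=180.084 wrap1=215.53_deg wrap2=215.53_deg

crossed belt: β = asin((r1+r2)/C) = asin(18/59) = 17.7633°
wrap1 = wrap2 = π + 2β = 215.5265°
tangent length = C·cosβ = 56.1872
L = (r1+r2)·wrap + 2·C·cosβ = 18·3.7616 + 2·56.1872 = 180.0840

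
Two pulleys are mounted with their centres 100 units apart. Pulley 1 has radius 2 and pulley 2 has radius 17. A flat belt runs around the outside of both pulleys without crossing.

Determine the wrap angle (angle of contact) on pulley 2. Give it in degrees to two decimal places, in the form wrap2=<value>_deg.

open belt: β = asin((r2−r1)/C) = asin(15/100) = 8.6269°
wrap1 = π − 2β = 162.7461°
wrap2 = π + 2β = 197.2539°

wrap2=197.25_deg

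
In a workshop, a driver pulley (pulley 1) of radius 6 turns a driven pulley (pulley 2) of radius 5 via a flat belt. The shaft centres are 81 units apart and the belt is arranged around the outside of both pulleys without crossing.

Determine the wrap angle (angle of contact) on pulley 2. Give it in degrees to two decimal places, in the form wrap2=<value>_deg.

wrap2=178.59_deg

open belt: β = asin((r2−r1)/C) = asin(-1/81) = -0.7074°
wrap1 = π − 2β = 181.4147°
wrap2 = π + 2β = 178.5853°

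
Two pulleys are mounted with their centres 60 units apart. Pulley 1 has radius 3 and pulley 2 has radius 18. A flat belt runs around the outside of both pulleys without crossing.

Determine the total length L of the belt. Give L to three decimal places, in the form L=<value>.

L=189.743

open belt: β = asin((r2−r1)/C) = asin(15/60) = 14.4775°
wrap1 = π − 2β = 151.0450°
wrap2 = π + 2β = 208.9550°
tangent length = C·cosβ = 58.0948
L = r1·wrap1 + r2·wrap2 + 2·C·cosβ = 3·2.6362 + 18·3.6470 + 2·58.0948 = 189.7434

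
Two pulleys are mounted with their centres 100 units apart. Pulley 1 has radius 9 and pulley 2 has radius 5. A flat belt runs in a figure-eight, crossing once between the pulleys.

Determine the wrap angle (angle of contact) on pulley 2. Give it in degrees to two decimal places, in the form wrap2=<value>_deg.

crossed belt: β = asin((r1+r2)/C) = asin(14/100) = 8.0478°
wrap1 = wrap2 = π + 2β = 196.0957°

wrap2=196.10_deg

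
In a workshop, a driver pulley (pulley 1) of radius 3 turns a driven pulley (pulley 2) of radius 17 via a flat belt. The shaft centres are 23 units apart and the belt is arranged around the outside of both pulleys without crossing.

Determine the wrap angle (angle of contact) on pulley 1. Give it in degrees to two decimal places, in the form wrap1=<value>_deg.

wrap1=105.01_deg

open belt: β = asin((r2−r1)/C) = asin(14/23) = 37.4952°
wrap1 = π − 2β = 105.0095°
wrap2 = π + 2β = 254.9905°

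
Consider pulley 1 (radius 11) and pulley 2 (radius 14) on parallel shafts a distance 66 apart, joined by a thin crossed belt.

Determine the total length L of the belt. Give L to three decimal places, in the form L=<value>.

crossed belt: β = asin((r1+r2)/C) = asin(25/66) = 22.2586°
wrap1 = wrap2 = π + 2β = 224.5172°
tangent length = C·cosβ = 61.0819
L = (r1+r2)·wrap + 2·C·cosβ = 25·3.9186 + 2·61.0819 = 220.1280

L=220.128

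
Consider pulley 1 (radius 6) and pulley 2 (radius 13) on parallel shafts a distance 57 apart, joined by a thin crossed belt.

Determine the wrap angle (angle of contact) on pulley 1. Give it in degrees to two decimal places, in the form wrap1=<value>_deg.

wrap1=218.94_deg

crossed belt: β = asin((r1+r2)/C) = asin(19/57) = 19.4712°
wrap1 = wrap2 = π + 2β = 218.9424°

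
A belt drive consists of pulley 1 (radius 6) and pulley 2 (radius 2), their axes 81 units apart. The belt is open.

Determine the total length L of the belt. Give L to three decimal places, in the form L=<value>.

open belt: β = asin((r2−r1)/C) = asin(-4/81) = -2.8306°
wrap1 = π − 2β = 185.6611°
wrap2 = π + 2β = 174.3389°
tangent length = C·cosβ = 80.9012
L = r1·wrap1 + r2·wrap2 + 2·C·cosβ = 6·3.2404 + 2·3.0428 + 2·80.9012 = 187.3303

L=187.330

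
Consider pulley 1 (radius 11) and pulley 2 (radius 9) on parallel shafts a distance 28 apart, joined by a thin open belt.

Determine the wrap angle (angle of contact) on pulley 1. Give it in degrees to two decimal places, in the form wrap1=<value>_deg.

open belt: β = asin((r2−r1)/C) = asin(-2/28) = -4.0960°
wrap1 = π − 2β = 188.1921°
wrap2 = π + 2β = 171.8079°

wrap1=188.19_deg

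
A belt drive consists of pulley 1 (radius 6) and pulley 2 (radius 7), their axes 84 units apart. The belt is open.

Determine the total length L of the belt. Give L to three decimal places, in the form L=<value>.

L=208.853

open belt: β = asin((r2−r1)/C) = asin(1/84) = 0.6821°
wrap1 = π − 2β = 178.6358°
wrap2 = π + 2β = 181.3642°
tangent length = C·cosβ = 83.9940
L = r1·wrap1 + r2·wrap2 + 2·C·cosβ = 6·3.1178 + 7·3.1654 + 2·83.9940 = 208.8526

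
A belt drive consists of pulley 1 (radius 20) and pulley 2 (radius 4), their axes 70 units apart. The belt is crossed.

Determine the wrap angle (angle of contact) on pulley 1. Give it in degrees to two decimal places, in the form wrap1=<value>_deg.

crossed belt: β = asin((r1+r2)/C) = asin(24/70) = 20.0510°
wrap1 = wrap2 = π + 2β = 220.1021°

wrap1=220.10_deg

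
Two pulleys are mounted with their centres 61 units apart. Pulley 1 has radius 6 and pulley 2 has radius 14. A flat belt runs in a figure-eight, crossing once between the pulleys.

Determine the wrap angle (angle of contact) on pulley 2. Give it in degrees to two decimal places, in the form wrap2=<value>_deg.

wrap2=218.28_deg

crossed belt: β = asin((r1+r2)/C) = asin(20/61) = 19.1395°
wrap1 = wrap2 = π + 2β = 218.2789°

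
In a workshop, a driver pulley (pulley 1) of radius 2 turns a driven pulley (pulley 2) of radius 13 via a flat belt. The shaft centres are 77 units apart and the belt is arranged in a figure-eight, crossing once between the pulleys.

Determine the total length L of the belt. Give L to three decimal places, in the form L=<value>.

crossed belt: β = asin((r1+r2)/C) = asin(15/77) = 11.2333°
wrap1 = wrap2 = π + 2β = 202.4667°
tangent length = C·cosβ = 75.5248
L = (r1+r2)·wrap + 2·C·cosβ = 15·3.5337 + 2·75.5248 = 204.0553

L=204.055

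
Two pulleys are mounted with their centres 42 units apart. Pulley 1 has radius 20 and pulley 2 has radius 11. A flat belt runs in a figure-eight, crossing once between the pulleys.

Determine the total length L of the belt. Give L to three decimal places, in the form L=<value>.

L=205.539

crossed belt: β = asin((r1+r2)/C) = asin(31/42) = 47.5694°
wrap1 = wrap2 = π + 2β = 275.1388°
tangent length = C·cosβ = 28.3373
L = (r1+r2)·wrap + 2·C·cosβ = 31·4.8021 + 2·28.3373 = 205.5389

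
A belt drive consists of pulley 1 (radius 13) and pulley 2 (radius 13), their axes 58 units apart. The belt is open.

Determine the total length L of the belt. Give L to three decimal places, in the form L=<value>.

L=197.681

open belt: β = asin((r2−r1)/C) = asin(0/58) = 0.0000°
wrap1 = π − 2β = 180.0000°
wrap2 = π + 2β = 180.0000°
tangent length = C·cosβ = 58.0000
L = r1·wrap1 + r2·wrap2 + 2·C·cosβ = 13·3.1416 + 13·3.1416 + 2·58.0000 = 197.6814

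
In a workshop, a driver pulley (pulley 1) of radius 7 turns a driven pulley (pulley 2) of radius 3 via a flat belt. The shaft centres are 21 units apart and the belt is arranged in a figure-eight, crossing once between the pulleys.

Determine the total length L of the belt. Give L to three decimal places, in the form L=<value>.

crossed belt: β = asin((r1+r2)/C) = asin(10/21) = 28.4369°
wrap1 = wrap2 = π + 2β = 236.8738°
tangent length = C·cosβ = 18.4662
L = (r1+r2)·wrap + 2·C·cosβ = 10·4.1342 + 2·18.4662 = 78.2746

L=78.275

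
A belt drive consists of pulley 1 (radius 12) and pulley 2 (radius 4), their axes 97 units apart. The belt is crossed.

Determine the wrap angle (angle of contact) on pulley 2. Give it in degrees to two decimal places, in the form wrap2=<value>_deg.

wrap2=198.99_deg

crossed belt: β = asin((r1+r2)/C) = asin(16/97) = 9.4942°
wrap1 = wrap2 = π + 2β = 198.9885°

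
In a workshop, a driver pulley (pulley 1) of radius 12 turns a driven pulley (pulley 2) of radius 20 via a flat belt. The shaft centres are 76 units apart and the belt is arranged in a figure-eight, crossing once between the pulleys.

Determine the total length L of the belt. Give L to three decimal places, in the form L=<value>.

L=266.215

crossed belt: β = asin((r1+r2)/C) = asin(32/76) = 24.9011°
wrap1 = wrap2 = π + 2β = 229.8021°
tangent length = C·cosβ = 68.9348
L = (r1+r2)·wrap + 2·C·cosβ = 32·4.0108 + 2·68.9348 = 266.2152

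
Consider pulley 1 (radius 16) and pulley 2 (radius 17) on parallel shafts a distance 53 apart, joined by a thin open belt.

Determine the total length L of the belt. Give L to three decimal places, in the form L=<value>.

open belt: β = asin((r2−r1)/C) = asin(1/53) = 1.0811°
wrap1 = π − 2β = 177.8378°
wrap2 = π + 2β = 182.1622°
tangent length = C·cosβ = 52.9906
L = r1·wrap1 + r2·wrap2 + 2·C·cosβ = 16·3.1039 + 17·3.1793 + 2·52.9906 = 209.6914

L=209.691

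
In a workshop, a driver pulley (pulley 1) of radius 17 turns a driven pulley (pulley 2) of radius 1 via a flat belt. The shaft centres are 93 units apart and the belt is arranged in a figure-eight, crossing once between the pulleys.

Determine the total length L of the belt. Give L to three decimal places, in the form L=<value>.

crossed belt: β = asin((r1+r2)/C) = asin(18/93) = 11.1599°
wrap1 = wrap2 = π + 2β = 202.3199°
tangent length = C·cosβ = 91.2414
L = (r1+r2)·wrap + 2·C·cosβ = 18·3.5311 + 2·91.2414 = 246.0435

L=246.044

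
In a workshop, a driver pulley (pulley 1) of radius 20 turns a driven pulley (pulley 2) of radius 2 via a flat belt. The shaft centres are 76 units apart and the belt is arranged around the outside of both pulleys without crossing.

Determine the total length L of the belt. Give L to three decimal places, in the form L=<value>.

open belt: β = asin((r2−r1)/C) = asin(-18/76) = -13.7002°
wrap1 = π − 2β = 207.4005°
wrap2 = π + 2β = 152.5995°
tangent length = C·cosβ = 73.8377
L = r1·wrap1 + r2·wrap2 + 2·C·cosβ = 20·3.6198 + 2·2.6634 + 2·73.8377 = 225.3985

L=225.398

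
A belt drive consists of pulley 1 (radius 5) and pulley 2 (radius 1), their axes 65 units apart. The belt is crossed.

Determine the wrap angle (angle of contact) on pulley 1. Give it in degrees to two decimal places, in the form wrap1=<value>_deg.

crossed belt: β = asin((r1+r2)/C) = asin(6/65) = 5.2964°
wrap1 = wrap2 = π + 2β = 190.5928°

wrap1=190.59_deg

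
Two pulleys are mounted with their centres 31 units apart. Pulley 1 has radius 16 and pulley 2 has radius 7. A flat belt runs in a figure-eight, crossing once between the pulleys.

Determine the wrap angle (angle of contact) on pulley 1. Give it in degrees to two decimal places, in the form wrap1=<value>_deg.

crossed belt: β = asin((r1+r2)/C) = asin(23/31) = 47.8966°
wrap1 = wrap2 = π + 2β = 275.7931°

wrap1=275.79_deg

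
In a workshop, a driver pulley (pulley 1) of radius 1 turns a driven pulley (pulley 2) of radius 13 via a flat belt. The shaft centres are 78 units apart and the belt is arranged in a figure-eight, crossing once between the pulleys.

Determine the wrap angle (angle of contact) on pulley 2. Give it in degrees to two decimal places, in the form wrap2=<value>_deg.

crossed belt: β = asin((r1+r2)/C) = asin(14/78) = 10.3399°
wrap1 = wrap2 = π + 2β = 200.6798°

wrap2=200.68_deg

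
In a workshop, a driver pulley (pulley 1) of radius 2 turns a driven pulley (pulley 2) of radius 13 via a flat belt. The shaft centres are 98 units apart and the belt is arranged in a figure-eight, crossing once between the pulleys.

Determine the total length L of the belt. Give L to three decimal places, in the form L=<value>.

crossed belt: β = asin((r1+r2)/C) = asin(15/98) = 8.8044°
wrap1 = wrap2 = π + 2β = 197.6087°
tangent length = C·cosβ = 96.8452
L = (r1+r2)·wrap + 2·C·cosβ = 15·3.4489 + 2·96.8452 = 245.4243

L=245.424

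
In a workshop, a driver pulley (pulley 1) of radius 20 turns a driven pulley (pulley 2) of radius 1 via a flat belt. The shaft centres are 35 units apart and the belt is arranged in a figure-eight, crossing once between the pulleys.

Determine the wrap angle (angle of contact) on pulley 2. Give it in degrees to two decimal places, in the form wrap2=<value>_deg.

crossed belt: β = asin((r1+r2)/C) = asin(21/35) = 36.8699°
wrap1 = wrap2 = π + 2β = 253.7398°

wrap2=253.74_deg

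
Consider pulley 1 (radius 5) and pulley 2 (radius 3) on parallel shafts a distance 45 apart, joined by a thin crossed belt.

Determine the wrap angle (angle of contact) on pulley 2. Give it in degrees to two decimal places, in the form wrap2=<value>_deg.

crossed belt: β = asin((r1+r2)/C) = asin(8/45) = 10.2403°
wrap1 = wrap2 = π + 2β = 200.4807°

wrap2=200.48_deg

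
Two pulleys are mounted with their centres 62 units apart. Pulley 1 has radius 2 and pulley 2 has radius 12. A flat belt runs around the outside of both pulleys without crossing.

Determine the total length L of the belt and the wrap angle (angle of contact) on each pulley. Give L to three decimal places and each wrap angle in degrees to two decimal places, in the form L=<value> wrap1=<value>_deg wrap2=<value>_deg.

open belt: β = asin((r2−r1)/C) = asin(10/62) = 9.2818°
wrap1 = π − 2β = 161.4364°
wrap2 = π + 2β = 198.5636°
tangent length = C·cosβ = 61.1882
L = r1·wrap1 + r2·wrap2 + 2·C·cosβ = 2·2.8176 + 12·3.4656 + 2·61.1882 = 169.5987

L=169.599 wrap1=161.44_deg wrap2=198.56_deg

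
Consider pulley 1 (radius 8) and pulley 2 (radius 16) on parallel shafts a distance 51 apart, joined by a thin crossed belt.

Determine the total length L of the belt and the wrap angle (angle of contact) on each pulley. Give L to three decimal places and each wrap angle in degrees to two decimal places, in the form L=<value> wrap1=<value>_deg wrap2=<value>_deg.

L=188.916 wrap1=236.14_deg wrap2=236.14_deg

crossed belt: β = asin((r1+r2)/C) = asin(24/51) = 28.0725°
wrap1 = wrap2 = π + 2β = 236.1450°
tangent length = C·cosβ = 45.0000
L = (r1+r2)·wrap + 2·C·cosβ = 24·4.1215 + 2·45.0000 = 188.9162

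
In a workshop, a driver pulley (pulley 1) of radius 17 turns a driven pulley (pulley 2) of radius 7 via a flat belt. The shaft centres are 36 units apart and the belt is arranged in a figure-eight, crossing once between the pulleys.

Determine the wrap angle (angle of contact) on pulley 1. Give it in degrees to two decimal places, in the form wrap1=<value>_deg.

crossed belt: β = asin((r1+r2)/C) = asin(24/36) = 41.8103°
wrap1 = wrap2 = π + 2β = 263.6206°

wrap1=263.62_deg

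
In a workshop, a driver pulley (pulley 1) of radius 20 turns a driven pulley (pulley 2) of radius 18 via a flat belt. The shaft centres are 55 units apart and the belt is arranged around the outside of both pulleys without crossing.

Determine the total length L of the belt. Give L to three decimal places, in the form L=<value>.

open belt: β = asin((r2−r1)/C) = asin(-2/55) = -2.0839°
wrap1 = π − 2β = 184.1679°
wrap2 = π + 2β = 175.8321°
tangent length = C·cosβ = 54.9636
L = r1·wrap1 + r2·wrap2 + 2·C·cosβ = 20·3.2143 + 18·3.0688 + 2·54.9636 = 229.4533

L=229.453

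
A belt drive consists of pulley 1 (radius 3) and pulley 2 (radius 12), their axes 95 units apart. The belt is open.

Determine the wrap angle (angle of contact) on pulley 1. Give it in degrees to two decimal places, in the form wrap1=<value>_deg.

open belt: β = asin((r2−r1)/C) = asin(9/95) = 5.4362°
wrap1 = π − 2β = 169.1277°
wrap2 = π + 2β = 190.8723°

wrap1=169.13_deg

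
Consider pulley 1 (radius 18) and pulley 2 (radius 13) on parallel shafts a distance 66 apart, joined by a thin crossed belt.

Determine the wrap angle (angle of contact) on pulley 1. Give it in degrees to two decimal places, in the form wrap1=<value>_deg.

crossed belt: β = asin((r1+r2)/C) = asin(31/66) = 28.0146°
wrap1 = wrap2 = π + 2β = 236.0293°

wrap1=236.03_deg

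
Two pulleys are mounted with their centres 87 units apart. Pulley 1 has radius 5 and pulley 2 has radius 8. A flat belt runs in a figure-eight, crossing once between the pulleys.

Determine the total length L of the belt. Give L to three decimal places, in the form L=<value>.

crossed belt: β = asin((r1+r2)/C) = asin(13/87) = 8.5936°
wrap1 = wrap2 = π + 2β = 197.1872°
tangent length = C·cosβ = 86.0233
L = (r1+r2)·wrap + 2·C·cosβ = 13·3.4416 + 2·86.0233 = 216.7869

L=216.787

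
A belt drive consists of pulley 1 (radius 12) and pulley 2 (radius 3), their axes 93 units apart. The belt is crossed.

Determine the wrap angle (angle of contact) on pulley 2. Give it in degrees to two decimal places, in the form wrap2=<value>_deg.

wrap2=198.56_deg

crossed belt: β = asin((r1+r2)/C) = asin(15/93) = 9.2818°
wrap1 = wrap2 = π + 2β = 198.5636°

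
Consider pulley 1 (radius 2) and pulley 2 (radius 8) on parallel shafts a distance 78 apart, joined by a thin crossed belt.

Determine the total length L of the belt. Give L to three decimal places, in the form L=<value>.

L=188.700

crossed belt: β = asin((r1+r2)/C) = asin(10/78) = 7.3659°
wrap1 = wrap2 = π + 2β = 194.7318°
tangent length = C·cosβ = 77.3563
L = (r1+r2)·wrap + 2·C·cosβ = 10·3.3987 + 2·77.3563 = 188.6997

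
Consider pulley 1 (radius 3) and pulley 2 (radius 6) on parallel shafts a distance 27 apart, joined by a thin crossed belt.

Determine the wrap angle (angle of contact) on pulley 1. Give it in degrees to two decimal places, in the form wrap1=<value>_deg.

wrap1=218.94_deg

crossed belt: β = asin((r1+r2)/C) = asin(9/27) = 19.4712°
wrap1 = wrap2 = π + 2β = 218.9424°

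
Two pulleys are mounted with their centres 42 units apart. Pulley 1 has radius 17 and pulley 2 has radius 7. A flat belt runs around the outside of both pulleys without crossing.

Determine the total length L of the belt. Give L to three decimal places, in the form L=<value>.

L=161.791

open belt: β = asin((r2−r1)/C) = asin(-10/42) = -13.7741°
wrap1 = π − 2β = 207.5483°
wrap2 = π + 2β = 152.4517°
tangent length = C·cosβ = 40.7922
L = r1·wrap1 + r2·wrap2 + 2·C·cosβ = 17·3.6224 + 7·2.6608 + 2·40.7922 = 161.7906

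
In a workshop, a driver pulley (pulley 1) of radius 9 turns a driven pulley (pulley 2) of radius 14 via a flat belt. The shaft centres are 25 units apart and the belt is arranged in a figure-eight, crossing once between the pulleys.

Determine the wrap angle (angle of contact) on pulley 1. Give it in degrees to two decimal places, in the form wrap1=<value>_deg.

wrap1=313.85_deg

crossed belt: β = asin((r1+r2)/C) = asin(23/25) = 66.9261°
wrap1 = wrap2 = π + 2β = 313.8522°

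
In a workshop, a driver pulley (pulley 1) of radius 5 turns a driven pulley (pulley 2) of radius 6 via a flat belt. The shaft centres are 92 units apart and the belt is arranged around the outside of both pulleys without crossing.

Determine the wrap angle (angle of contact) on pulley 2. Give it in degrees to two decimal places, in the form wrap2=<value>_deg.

open belt: β = asin((r2−r1)/C) = asin(1/92) = 0.6228°
wrap1 = π − 2β = 178.7544°
wrap2 = π + 2β = 181.2456°

wrap2=181.25_deg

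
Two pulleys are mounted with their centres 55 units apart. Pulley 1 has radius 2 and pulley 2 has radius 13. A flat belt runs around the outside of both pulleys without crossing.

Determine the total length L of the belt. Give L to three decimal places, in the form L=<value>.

L=159.331

open belt: β = asin((r2−r1)/C) = asin(11/55) = 11.5370°
wrap1 = π − 2β = 156.9261°
wrap2 = π + 2β = 203.0739°
tangent length = C·cosβ = 53.8888
L = r1·wrap1 + r2·wrap2 + 2·C·cosβ = 2·2.7389 + 13·3.5443 + 2·53.8888 = 159.3313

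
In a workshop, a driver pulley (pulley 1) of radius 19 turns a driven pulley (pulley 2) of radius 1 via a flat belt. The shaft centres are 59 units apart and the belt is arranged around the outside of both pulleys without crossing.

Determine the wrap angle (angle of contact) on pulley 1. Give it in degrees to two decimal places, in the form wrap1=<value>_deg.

wrap1=215.53_deg

open belt: β = asin((r2−r1)/C) = asin(-18/59) = -17.7633°
wrap1 = π − 2β = 215.5265°
wrap2 = π + 2β = 144.4735°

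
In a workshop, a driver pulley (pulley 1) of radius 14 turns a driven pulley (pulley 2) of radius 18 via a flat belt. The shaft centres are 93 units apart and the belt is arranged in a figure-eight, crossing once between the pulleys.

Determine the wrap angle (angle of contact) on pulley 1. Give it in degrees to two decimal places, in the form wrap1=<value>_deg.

crossed belt: β = asin((r1+r2)/C) = asin(32/93) = 20.1260°
wrap1 = wrap2 = π + 2β = 220.2520°

wrap1=220.25_deg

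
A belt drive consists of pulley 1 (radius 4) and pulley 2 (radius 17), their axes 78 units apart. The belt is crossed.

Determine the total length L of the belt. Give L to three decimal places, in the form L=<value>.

crossed belt: β = asin((r1+r2)/C) = asin(21/78) = 15.6185°
wrap1 = wrap2 = π + 2β = 211.2370°
tangent length = C·cosβ = 75.1199
L = (r1+r2)·wrap + 2·C·cosβ = 21·3.6868 + 2·75.1199 = 227.6622

L=227.662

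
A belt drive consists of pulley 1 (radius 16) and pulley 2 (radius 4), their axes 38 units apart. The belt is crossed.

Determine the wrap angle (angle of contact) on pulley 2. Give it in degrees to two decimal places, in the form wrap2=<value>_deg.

crossed belt: β = asin((r1+r2)/C) = asin(20/38) = 31.7569°
wrap1 = wrap2 = π + 2β = 243.5137°

wrap2=243.51_deg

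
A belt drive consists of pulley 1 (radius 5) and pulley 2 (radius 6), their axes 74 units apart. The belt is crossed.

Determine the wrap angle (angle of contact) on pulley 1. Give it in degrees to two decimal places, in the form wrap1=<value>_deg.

wrap1=197.10_deg

crossed belt: β = asin((r1+r2)/C) = asin(11/74) = 8.5486°
wrap1 = wrap2 = π + 2β = 197.0972°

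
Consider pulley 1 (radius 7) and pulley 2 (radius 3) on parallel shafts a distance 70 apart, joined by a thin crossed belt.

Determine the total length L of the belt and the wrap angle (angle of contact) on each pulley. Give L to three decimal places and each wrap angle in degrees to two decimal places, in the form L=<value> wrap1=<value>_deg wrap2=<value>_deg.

crossed belt: β = asin((r1+r2)/C) = asin(10/70) = 8.2132°
wrap1 = wrap2 = π + 2β = 196.4264°
tangent length = C·cosβ = 69.2820
L = (r1+r2)·wrap + 2·C·cosβ = 10·3.4283 + 2·69.2820 = 172.8469

L=172.847 wrap1=196.43_deg wrap2=196.43_deg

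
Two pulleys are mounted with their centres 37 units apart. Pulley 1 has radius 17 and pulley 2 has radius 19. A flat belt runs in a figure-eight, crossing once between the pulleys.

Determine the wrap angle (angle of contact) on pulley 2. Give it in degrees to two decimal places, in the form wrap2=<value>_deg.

crossed belt: β = asin((r1+r2)/C) = asin(36/37) = 76.6488°
wrap1 = wrap2 = π + 2β = 333.2976°

wrap2=333.30_deg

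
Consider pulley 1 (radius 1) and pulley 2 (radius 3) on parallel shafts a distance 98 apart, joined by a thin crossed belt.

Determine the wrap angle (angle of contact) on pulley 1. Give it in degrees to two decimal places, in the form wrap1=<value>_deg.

crossed belt: β = asin((r1+r2)/C) = asin(4/98) = 2.3393°
wrap1 = wrap2 = π + 2β = 184.6785°

wrap1=184.68_deg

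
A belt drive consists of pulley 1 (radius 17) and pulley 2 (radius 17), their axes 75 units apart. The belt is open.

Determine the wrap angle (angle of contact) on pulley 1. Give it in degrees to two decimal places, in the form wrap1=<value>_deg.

wrap1=180.00_deg

open belt: β = asin((r2−r1)/C) = asin(0/75) = 0.0000°
wrap1 = π − 2β = 180.0000°
wrap2 = π + 2β = 180.0000°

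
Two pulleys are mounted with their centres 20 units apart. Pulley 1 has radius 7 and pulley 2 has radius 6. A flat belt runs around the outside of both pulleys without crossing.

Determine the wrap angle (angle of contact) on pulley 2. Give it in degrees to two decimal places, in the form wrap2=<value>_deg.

wrap2=174.27_deg

open belt: β = asin((r2−r1)/C) = asin(-1/20) = -2.8660°
wrap1 = π − 2β = 185.7320°
wrap2 = π + 2β = 174.2680°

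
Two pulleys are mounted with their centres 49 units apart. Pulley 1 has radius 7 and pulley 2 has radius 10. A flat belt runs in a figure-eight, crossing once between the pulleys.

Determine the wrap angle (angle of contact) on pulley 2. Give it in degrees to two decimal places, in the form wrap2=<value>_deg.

crossed belt: β = asin((r1+r2)/C) = asin(17/49) = 20.3002°
wrap1 = wrap2 = π + 2β = 220.6004°

wrap2=220.60_deg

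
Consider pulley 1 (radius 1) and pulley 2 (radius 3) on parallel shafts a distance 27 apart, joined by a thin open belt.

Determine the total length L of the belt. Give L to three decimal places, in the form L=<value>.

L=66.715

open belt: β = asin((r2−r1)/C) = asin(2/27) = 4.2480°
wrap1 = π − 2β = 171.5040°
wrap2 = π + 2β = 188.4960°
tangent length = C·cosβ = 26.9258
L = r1·wrap1 + r2·wrap2 + 2·C·cosβ = 1·2.9933 + 3·3.2899 + 2·26.9258 = 66.7146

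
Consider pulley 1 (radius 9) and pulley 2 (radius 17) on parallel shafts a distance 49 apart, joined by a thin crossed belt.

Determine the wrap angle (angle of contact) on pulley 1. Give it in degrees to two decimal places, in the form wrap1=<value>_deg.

crossed belt: β = asin((r1+r2)/C) = asin(26/49) = 32.0468°
wrap1 = wrap2 = π + 2β = 244.0937°

wrap1=244.09_deg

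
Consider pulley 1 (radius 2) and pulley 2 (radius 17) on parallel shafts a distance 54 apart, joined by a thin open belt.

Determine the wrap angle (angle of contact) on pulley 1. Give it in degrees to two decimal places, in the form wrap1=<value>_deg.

open belt: β = asin((r2−r1)/C) = asin(15/54) = 16.1276°
wrap1 = π − 2β = 147.7448°
wrap2 = π + 2β = 212.2552°

wrap1=147.74_deg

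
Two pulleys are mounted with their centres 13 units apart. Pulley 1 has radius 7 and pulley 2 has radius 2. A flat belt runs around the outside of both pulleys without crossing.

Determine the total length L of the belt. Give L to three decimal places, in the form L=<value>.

open belt: β = asin((r2−r1)/C) = asin(-5/13) = -22.6199°
wrap1 = π − 2β = 225.2397°
wrap2 = π + 2β = 134.7603°
tangent length = C·cosβ = 12.0000
L = r1·wrap1 + r2·wrap2 + 2·C·cosβ = 7·3.9312 + 2·2.3520 + 2·12.0000 = 56.2222

L=56.222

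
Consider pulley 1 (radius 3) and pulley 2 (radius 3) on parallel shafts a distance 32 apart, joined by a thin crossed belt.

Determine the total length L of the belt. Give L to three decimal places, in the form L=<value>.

L=83.978

crossed belt: β = asin((r1+r2)/C) = asin(6/32) = 10.8069°
wrap1 = wrap2 = π + 2β = 201.6138°
tangent length = C·cosβ = 31.4325
L = (r1+r2)·wrap + 2·C·cosβ = 6·3.5188 + 2·31.4325 = 83.9779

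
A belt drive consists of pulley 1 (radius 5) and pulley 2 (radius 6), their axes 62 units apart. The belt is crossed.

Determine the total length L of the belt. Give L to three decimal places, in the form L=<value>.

crossed belt: β = asin((r1+r2)/C) = asin(11/62) = 10.2195°
wrap1 = wrap2 = π + 2β = 200.4390°
tangent length = C·cosβ = 61.0164
L = (r1+r2)·wrap + 2·C·cosβ = 11·3.4983 + 2·61.0164 = 160.5143

L=160.514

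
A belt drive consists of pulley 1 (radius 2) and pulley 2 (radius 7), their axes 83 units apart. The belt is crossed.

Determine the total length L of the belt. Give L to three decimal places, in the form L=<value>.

L=195.251

crossed belt: β = asin((r1+r2)/C) = asin(9/83) = 6.2250°
wrap1 = wrap2 = π + 2β = 192.4501°
tangent length = C·cosβ = 82.5106
L = (r1+r2)·wrap + 2·C·cosβ = 9·3.3589 + 2·82.5106 = 195.2512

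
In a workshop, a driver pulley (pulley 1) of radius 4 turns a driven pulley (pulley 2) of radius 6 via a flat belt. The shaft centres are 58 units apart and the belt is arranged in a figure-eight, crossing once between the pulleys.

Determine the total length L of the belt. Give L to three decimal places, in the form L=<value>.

L=149.144

crossed belt: β = asin((r1+r2)/C) = asin(10/58) = 9.9282°
wrap1 = wrap2 = π + 2β = 199.8564°
tangent length = C·cosβ = 57.1314
L = (r1+r2)·wrap + 2·C·cosβ = 10·3.4882 + 2·57.1314 = 149.1444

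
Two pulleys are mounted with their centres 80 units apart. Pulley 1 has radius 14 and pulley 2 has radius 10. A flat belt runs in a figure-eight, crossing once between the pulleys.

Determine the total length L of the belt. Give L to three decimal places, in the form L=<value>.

L=242.654

crossed belt: β = asin((r1+r2)/C) = asin(24/80) = 17.4576°
wrap1 = wrap2 = π + 2β = 214.9152°
tangent length = C·cosβ = 76.3151
L = (r1+r2)·wrap + 2·C·cosβ = 24·3.7510 + 2·76.3151 = 242.6537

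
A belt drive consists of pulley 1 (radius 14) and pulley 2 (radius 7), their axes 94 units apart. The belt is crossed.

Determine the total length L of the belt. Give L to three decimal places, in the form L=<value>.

L=258.685

crossed belt: β = asin((r1+r2)/C) = asin(21/94) = 12.9091°
wrap1 = wrap2 = π + 2β = 205.8181°
tangent length = C·cosβ = 91.6242
L = (r1+r2)·wrap + 2·C·cosβ = 21·3.5922 + 2·91.6242 = 258.6847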